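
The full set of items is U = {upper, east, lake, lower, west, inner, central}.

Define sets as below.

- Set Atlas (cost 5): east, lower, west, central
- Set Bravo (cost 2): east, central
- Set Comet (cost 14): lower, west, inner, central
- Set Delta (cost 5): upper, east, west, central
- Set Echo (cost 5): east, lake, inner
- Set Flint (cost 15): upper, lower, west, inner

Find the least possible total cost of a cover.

15

Atlas, Delta, Echo together cover every item (Atlas ∪ Delta ∪ Echo = {upper, east, lake, lower, west, inner, central}); total cost 5 + 5 + 5 = 15.
The greedy pick Bravo, Atlas, Echo, Delta costs 17; no covering selection beats 15.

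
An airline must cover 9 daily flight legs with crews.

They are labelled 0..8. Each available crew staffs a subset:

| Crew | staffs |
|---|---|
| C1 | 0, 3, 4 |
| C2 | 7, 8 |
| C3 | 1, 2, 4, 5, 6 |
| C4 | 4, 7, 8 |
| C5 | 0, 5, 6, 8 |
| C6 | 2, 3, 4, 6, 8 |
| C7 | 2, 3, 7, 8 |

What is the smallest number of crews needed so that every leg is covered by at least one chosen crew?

C1 and C3 and C4 together: C1 ∪ C3 ∪ C4 = {0, 1, 2, 3, 4, 5, 6, 7, 8} — every leg is covered.
Only C3 contains 1, so C3 is forced; the remaining 4 legs need at least 2 more crews (each remaining crew adds at most 3) — so at least 3 crews are needed, and 3 is optimal.

3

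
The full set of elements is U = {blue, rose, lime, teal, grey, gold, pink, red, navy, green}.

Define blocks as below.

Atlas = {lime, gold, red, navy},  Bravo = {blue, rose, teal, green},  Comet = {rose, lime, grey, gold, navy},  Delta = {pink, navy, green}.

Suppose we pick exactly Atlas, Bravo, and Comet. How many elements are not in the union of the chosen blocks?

1

Union of Atlas, Bravo, Comet = {blue, rose, lime, teal, grey, gold, red, navy, green}.
Not covered: pink — 1 element.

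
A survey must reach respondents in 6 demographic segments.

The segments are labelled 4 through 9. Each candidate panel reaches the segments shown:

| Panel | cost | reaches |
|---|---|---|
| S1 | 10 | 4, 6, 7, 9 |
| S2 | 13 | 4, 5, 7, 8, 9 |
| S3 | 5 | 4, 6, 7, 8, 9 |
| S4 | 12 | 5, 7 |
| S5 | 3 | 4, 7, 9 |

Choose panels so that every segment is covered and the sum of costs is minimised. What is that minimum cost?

S3, S4 together cover every segment (S3 ∪ S4 = {4, 5, 6, 7, 8, 9}); total cost 5 + 12 = 17.
No covering selection has total cost below 17.

17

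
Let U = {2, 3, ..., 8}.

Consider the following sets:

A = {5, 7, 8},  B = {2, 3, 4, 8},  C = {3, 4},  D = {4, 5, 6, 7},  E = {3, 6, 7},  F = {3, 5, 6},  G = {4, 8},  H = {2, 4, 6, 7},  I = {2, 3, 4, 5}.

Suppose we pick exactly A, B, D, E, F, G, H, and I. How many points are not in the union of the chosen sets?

Union of A, B, D, E, F, G, H, I = {2, 3, 4, 5, 6, 7, 8} — that's every point, so 0 are uncovered.

0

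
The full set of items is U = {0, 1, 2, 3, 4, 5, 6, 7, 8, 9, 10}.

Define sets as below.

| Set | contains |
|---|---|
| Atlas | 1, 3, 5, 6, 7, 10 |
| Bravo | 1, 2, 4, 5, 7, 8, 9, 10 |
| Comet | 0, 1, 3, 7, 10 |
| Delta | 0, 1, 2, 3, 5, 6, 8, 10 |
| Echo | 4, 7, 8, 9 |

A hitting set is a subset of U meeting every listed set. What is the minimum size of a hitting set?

2

H = {3, 4} meets every set (each contains at least one member of H), and |H| = 2.
No single item lies in every set, so at least 2 are needed and 2 is optimal.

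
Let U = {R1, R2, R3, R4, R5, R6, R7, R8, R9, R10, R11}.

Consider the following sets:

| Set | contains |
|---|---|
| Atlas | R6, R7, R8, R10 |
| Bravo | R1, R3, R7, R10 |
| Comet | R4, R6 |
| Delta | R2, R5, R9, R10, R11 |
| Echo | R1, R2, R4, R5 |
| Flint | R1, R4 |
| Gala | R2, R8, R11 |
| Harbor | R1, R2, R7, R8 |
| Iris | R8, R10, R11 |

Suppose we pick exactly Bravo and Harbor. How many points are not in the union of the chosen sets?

5

Union of Bravo, Harbor = {R1, R2, R3, R7, R8, R10}.
Not covered: R4, R5, R6, R9, R11 — 5 points.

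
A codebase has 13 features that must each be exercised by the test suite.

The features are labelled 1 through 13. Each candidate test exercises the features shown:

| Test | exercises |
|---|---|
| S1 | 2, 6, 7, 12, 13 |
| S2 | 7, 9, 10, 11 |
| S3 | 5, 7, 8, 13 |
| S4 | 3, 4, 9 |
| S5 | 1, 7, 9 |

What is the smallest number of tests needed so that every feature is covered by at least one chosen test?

5

S1 and S2 and S3 and S4 and S5 together: S1 ∪ S2 ∪ S3 ∪ S4 ∪ S5 = {1, 2, 3, 4, 5, 6, 7, 8, 9, 10, 11, 12, 13} — every feature is covered.
No 4 of the 5 tests cover everything (all 5 combinations miss at least one feature), so 5 is optimal.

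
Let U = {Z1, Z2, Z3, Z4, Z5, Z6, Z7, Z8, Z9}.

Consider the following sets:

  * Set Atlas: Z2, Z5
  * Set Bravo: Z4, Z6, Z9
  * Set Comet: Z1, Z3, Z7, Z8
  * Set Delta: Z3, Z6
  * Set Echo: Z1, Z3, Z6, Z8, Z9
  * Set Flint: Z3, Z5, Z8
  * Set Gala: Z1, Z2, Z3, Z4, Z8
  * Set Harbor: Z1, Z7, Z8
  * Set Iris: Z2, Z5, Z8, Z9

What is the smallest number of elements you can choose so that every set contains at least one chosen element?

H = {Z2, Z6, Z8} meets every set (each contains at least one member of H), and |H| = 3.
The sets Atlas, Bravo, Comet are pairwise disjoint, so any hitting set needs a separate element for each — at least 3. Hence 3 is optimal.

3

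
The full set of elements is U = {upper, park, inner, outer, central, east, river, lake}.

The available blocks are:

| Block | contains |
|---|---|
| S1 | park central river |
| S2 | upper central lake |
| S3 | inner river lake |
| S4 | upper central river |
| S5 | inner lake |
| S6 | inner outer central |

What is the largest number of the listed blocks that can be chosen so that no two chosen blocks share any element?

S4, S5 are pairwise disjoint (S4={upper,central,river}; S5={inner,lake}).
Every remaining block overlaps one of these, and no 3 of the listed blocks are pairwise disjoint, so 2 is the maximum.

2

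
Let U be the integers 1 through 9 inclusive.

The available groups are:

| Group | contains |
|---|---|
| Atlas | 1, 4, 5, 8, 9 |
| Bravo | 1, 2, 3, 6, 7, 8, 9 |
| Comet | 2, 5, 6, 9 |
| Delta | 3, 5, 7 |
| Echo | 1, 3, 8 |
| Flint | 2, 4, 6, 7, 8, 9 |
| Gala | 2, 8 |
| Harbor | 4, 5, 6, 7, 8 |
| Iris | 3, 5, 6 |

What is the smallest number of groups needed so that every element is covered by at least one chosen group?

Atlas and Bravo cover everything between them: the union {1, 2, 3, 4, 5, 6, 7, 8, 9} is all of U.
No single group has all 9 elements (the largest, Bravo, has 7), so 2 is optimal.

2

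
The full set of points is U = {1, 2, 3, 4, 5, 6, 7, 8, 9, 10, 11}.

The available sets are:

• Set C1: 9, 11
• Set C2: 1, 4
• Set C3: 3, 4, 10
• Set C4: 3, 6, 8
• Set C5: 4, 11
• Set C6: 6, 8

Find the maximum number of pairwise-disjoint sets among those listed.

3

C1, C3, C6 are pairwise disjoint (C1={9,11}; C3={3,4,10}; C6={6,8}).
Every remaining set overlaps one of these, and no 4 of the listed sets are pairwise disjoint, so 3 is the maximum.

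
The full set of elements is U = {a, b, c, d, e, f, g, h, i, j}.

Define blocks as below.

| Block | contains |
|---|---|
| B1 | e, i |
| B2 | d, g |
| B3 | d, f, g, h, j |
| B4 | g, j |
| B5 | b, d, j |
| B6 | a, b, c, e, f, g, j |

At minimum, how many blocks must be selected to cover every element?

B1, B3, and B6 cover everything between them: the union {a, b, c, d, e, f, g, h, i, j} is all of U.
Only B6 contains a, so B6 is forced; the remaining 3 elements need at least 2 more blocks (each remaining block adds at most 2) — so at least 3 blocks are needed, and 3 is optimal.

3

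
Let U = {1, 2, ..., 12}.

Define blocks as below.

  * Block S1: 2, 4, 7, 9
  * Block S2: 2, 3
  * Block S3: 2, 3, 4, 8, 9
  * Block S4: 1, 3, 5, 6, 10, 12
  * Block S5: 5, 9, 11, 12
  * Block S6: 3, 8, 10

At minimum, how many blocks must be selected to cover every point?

S1, S3, S4, and S5 cover everything between them: the union {1, 2, 3, 4, 5, 6, 7, 8, 9, 10, 11, 12} is all of U.
No 3 of the 6 blocks cover everything (all 20 combinations miss at least one point), so 4 is optimal.

4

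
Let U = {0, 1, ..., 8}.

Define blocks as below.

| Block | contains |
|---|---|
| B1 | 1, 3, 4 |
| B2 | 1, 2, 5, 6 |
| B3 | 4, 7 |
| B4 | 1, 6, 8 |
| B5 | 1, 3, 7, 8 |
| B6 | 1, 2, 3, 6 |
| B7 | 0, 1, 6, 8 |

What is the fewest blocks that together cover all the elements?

4

Take {B1, B2, B5, B7}. Their union is {0, 1, 2, 3, 4, 5, 6, 7, 8}, which is all 9 elements.
Only B7 contains 0, so B7 is forced; the remaining 5 elements need at least 3 more blocks (each remaining block adds at most 2) — so at least 4 blocks are needed, and 4 is optimal.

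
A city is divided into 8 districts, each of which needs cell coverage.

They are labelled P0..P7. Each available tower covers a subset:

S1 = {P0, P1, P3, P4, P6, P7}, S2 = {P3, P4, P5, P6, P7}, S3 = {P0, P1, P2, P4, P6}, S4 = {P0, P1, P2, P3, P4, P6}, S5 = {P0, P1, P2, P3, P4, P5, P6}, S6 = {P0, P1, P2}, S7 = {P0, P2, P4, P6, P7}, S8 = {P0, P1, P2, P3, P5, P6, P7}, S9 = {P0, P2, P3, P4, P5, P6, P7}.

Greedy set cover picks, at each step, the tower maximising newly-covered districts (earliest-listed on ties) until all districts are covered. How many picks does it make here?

2

Greedy: pick S5 (covers 7 new) → pick S1 (covers 1 new). Total picks: 2.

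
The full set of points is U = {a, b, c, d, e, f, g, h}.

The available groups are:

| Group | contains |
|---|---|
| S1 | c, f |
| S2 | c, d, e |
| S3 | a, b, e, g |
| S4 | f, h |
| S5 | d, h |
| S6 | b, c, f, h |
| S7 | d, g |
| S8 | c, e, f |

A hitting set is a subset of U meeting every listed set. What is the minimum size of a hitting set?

3

T = {d, e, f} meets every group (each contains at least one member of T), and |T| = 3.
The groups S1, S3, S5 are pairwise disjoint, so any hitting set needs a separate point for each — at least 3. Hence 3 is optimal.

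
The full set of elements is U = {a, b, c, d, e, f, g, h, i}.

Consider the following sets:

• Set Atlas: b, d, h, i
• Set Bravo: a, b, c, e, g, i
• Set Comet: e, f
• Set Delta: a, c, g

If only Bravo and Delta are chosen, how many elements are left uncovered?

3

Union of Bravo, Delta = {a, b, c, e, g, i}.
Not covered: d, f, h — 3 elements.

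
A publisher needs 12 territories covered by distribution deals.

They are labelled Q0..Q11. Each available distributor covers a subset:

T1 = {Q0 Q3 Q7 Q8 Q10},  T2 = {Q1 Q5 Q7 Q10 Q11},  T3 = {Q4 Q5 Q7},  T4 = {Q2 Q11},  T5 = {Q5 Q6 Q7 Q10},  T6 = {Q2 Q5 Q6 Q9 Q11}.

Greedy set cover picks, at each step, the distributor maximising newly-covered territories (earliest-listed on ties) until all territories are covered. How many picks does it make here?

4

Greedy: pick T1 (covers 5 new) → pick T6 (covers 5 new) → pick T2 (covers 1 new) → pick T3 (covers 1 new). Total picks: 4.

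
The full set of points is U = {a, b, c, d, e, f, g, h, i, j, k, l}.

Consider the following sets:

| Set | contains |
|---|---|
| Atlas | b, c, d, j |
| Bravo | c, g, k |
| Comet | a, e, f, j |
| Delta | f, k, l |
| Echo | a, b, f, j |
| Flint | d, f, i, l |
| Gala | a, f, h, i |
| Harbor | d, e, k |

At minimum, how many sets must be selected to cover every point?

Bravo and Comet and Echo and Flint and Gala together: Bravo ∪ Comet ∪ Echo ∪ Flint ∪ Gala = {a, b, c, d, e, f, g, h, i, j, k, l} — every point is covered.
No 4 of the 8 sets cover everything (all 70 combinations miss at least one point), so 5 is optimal.

5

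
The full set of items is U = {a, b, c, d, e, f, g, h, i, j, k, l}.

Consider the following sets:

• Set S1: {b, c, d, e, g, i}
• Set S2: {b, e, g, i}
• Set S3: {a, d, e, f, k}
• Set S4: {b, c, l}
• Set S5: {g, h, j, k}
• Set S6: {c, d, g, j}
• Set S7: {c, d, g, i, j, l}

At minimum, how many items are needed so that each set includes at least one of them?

The 3 items {c, g, k} hit every set.
No choice of 2 items meets every set, so 3 is the minimum.

3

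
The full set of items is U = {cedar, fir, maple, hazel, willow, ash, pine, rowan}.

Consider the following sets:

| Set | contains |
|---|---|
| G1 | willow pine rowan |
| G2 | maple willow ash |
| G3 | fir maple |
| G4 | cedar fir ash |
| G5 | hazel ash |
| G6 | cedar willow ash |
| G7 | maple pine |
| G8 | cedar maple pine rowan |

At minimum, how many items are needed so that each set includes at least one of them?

3

Take H = {fir, ash, pine}. Each listed set contains at least one of these, so H is a hitting set of size 3.
The sets G1, G3, G5 are pairwise disjoint, so any hitting set needs a separate item for each — at least 3. Hence 3 is optimal.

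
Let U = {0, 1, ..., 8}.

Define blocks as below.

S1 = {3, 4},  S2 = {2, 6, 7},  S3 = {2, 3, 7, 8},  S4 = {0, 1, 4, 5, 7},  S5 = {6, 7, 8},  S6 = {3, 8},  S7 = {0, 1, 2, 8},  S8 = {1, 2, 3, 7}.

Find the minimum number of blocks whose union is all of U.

Take {S3, S4, S5}. Their union is {0, 1, 2, 3, 4, 5, 6, 7, 8}, which is all 9 items.
Only S4 contains 5, so S4 is forced; the remaining 4 items need at least 2 more blocks (each remaining block adds at most 3) — so at least 3 blocks are needed, and 3 is optimal.

3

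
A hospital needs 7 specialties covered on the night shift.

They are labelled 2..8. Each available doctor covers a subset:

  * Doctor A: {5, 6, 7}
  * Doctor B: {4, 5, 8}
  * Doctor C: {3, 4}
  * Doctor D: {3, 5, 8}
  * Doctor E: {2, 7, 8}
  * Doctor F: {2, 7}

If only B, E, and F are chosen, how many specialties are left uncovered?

2

Union of B, E, F = {2, 4, 5, 7, 8}.
Not covered: 3, 6 — 2 specialties.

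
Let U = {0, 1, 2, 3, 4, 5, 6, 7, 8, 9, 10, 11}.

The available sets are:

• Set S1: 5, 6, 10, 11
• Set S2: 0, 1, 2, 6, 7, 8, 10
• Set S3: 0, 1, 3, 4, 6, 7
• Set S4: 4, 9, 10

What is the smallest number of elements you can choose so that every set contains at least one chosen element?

2

The 2 elements {3, 10} hit every set.
No single element lies in every set, so at least 2 are needed and 2 is optimal.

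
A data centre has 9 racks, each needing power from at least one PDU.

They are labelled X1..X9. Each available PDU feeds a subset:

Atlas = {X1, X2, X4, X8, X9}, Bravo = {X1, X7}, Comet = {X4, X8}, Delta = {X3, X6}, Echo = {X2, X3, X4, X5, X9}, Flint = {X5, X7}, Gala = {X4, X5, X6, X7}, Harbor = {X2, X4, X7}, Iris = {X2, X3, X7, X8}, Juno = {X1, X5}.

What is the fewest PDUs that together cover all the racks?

Atlas and Gala and Iris together: Atlas ∪ Gala ∪ Iris = {X1, X2, X3, X4, X5, X6, X7, X8, X9} — every rack is covered.
No 2 of the 10 PDUs cover everything (all 45 combinations miss at least one rack), so 3 is optimal.

3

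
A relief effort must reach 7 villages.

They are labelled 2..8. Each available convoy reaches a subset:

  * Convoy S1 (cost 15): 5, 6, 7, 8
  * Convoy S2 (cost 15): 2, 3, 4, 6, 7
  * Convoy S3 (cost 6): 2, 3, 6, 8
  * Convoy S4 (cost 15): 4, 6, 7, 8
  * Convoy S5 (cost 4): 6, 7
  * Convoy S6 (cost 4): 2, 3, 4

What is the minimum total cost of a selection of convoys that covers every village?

19

S1, S6 together cover every village (S1 ∪ S6 = {2, 3, 4, 5, 6, 7, 8}); total cost 15 + 4 = 19.
The greedy pick S6, S5, S3, S1 costs 29; no covering selection beats 19.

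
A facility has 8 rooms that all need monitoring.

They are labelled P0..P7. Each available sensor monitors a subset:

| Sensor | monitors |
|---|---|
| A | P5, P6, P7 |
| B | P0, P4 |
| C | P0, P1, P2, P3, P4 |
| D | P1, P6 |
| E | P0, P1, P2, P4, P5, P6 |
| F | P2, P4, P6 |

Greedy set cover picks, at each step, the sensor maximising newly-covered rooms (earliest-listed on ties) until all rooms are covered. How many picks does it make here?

3

Greedy: pick E (covers 6 new) → pick A (covers 1 new) → pick C (covers 1 new). Total picks: 3.
(The true minimum cover uses only 2 sensors, so greedy is not optimal here.)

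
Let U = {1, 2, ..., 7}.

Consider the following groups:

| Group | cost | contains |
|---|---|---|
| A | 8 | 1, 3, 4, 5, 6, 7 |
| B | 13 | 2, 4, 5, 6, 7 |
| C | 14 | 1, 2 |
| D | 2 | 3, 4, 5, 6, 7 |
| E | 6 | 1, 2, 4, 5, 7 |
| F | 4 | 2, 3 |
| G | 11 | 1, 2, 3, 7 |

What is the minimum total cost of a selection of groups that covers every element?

8

D, E together cover every element (D ∪ E = {1, 2, 3, 4, 5, 6, 7}); total cost 2 + 6 = 8.
No covering selection has total cost below 8.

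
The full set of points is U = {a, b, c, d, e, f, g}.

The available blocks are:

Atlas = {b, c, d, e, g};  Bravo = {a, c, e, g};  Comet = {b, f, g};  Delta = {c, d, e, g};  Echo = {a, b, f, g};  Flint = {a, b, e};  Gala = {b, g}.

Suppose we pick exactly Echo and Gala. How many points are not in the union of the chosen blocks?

Union of Echo, Gala = {a, b, f, g}.
Not covered: c, d, e — 3 points.

3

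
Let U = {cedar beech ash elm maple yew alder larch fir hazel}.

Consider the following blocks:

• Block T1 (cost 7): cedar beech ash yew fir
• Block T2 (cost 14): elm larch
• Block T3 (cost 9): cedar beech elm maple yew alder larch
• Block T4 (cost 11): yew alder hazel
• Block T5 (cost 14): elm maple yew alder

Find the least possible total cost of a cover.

T1, T3, T4 together cover every item (T1 ∪ T3 ∪ T4 = {cedar, beech, ash, elm, maple, yew, alder, larch, fir, hazel}); total cost 7 + 9 + 11 = 27.
No covering selection has total cost below 27.

27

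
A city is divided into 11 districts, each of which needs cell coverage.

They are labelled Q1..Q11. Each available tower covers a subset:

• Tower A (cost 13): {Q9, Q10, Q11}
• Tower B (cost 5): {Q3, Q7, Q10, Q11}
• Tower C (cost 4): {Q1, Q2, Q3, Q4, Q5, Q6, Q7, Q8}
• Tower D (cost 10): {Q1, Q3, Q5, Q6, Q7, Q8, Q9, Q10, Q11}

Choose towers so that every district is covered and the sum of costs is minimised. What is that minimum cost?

C, D together cover every district (C ∪ D = {Q1, Q2, Q3, Q4, Q5, Q6, Q7, Q8, Q9, Q10, Q11}); total cost 4 + 10 = 14.
The greedy pick C, B, D costs 19; no covering selection beats 14.

14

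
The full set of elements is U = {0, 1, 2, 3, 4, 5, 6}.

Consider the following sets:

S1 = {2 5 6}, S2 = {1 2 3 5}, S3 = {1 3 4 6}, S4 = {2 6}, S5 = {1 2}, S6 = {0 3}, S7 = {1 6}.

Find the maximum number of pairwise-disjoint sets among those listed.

2

S6, S7 are pairwise disjoint (S6={0,3}; S7={1,6}).
Every remaining set overlaps one of these, and no 3 of the listed sets are pairwise disjoint, so 2 is the maximum.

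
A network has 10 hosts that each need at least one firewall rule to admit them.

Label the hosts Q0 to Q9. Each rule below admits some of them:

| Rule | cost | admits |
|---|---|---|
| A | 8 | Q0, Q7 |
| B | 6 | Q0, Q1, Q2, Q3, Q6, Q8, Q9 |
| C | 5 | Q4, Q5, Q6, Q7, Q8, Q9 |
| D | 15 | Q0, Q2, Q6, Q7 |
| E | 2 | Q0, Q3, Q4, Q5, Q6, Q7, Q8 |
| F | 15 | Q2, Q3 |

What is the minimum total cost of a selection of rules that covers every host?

B, E together cover every host (B ∪ E = {Q0, Q1, Q2, Q3, Q4, Q5, Q6, Q7, Q8, Q9}); total cost 6 + 2 = 8.
No covering selection has total cost below 8.

8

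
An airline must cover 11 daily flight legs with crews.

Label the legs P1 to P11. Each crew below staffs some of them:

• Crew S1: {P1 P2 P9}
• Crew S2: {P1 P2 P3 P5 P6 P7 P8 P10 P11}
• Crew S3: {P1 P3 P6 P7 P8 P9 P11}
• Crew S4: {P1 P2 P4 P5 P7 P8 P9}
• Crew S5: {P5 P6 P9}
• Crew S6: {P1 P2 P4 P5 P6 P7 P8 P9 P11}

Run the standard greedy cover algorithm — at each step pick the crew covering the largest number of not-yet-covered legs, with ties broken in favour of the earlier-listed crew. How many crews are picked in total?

Greedy: pick S2 (covers 9 new) → pick S4 (covers 2 new). Total picks: 2.

2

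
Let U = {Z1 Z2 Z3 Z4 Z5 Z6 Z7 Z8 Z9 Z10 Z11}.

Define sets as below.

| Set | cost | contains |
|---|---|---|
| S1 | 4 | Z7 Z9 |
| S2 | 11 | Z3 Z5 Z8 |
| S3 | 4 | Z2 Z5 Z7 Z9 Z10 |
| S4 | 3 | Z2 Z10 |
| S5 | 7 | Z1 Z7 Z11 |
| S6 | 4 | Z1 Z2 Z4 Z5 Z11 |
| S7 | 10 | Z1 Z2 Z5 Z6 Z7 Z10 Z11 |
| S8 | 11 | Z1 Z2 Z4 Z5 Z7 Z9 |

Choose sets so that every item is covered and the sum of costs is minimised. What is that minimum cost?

S1, S2, S6, S7 together cover every item (S1 ∪ S2 ∪ S6 ∪ S7 = {Z1, Z2, Z3, Z4, Z5, Z6, Z7, Z8, Z9, Z10, Z11}); total cost 4 + 11 + 4 + 10 = 29.
No covering selection has total cost below 29.

29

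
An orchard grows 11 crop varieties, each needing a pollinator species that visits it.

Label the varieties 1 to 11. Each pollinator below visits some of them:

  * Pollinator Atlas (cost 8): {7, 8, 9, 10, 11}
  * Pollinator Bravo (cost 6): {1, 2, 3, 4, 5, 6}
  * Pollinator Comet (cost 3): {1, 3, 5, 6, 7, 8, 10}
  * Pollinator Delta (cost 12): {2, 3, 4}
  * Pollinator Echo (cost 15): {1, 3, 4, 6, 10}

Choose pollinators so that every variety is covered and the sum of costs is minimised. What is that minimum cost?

Atlas, Bravo together cover every variety (Atlas ∪ Bravo = {1, 2, 3, 4, 5, 6, 7, 8, 9, 10, 11}); total cost 8 + 6 = 14.
The greedy pick Comet, Bravo, Atlas costs 17; no covering selection beats 14.

14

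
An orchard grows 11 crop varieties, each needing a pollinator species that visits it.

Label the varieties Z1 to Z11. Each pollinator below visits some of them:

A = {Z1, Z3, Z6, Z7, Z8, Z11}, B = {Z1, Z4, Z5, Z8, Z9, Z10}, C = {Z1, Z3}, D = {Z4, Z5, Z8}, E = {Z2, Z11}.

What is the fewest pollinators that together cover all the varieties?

Take {A, B, E}. Their union is {Z1, Z2, Z3, Z4, Z5, Z6, Z7, Z8, Z9, Z10, Z11}, which is all 11 varieties.
Only E contains Z2, so E is forced; the remaining 9 varieties need at least 2 more pollinators (each remaining pollinator adds at most 6) — so at least 3 pollinators are needed, and 3 is optimal.

3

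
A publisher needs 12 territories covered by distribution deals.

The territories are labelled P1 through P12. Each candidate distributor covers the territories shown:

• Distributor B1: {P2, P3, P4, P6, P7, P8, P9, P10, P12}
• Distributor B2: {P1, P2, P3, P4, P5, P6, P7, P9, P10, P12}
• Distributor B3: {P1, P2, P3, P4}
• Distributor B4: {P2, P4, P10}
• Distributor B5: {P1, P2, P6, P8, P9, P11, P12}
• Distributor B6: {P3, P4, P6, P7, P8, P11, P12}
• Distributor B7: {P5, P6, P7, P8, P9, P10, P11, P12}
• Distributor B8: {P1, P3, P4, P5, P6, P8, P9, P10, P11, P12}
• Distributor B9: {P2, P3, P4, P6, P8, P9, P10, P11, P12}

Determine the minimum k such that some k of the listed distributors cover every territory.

Take {B2, B8}. Their union is {P1, P2, P3, P4, P5, P6, P7, P8, P9, P10, P11, P12}, which is all 12 territories.
No single distributor has all 12 territories (the largest, B2, has 10), so 2 is optimal.

2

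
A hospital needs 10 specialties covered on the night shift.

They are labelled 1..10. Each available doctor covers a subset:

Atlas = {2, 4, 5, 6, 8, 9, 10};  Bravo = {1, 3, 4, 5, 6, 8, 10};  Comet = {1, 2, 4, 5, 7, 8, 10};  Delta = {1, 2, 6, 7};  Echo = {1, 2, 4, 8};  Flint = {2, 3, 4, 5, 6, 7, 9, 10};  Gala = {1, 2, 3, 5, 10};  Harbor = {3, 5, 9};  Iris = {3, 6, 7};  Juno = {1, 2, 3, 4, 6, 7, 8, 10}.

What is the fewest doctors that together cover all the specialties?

2

Harbor and Juno together: Harbor ∪ Juno = {1, 2, 3, 4, 5, 6, 7, 8, 9, 10} — every specialty is covered.
No single doctor has all 10 specialties (the largest, Flint, has 8), so 2 is optimal.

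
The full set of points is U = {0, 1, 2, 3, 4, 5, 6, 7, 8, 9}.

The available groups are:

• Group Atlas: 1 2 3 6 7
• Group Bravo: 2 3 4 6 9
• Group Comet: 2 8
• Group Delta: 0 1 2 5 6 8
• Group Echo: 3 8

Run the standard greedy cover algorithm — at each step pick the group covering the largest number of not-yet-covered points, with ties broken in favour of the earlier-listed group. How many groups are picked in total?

Greedy: pick Delta (covers 6 new) → pick Bravo (covers 3 new) → pick Atlas (covers 1 new). Total picks: 3.

3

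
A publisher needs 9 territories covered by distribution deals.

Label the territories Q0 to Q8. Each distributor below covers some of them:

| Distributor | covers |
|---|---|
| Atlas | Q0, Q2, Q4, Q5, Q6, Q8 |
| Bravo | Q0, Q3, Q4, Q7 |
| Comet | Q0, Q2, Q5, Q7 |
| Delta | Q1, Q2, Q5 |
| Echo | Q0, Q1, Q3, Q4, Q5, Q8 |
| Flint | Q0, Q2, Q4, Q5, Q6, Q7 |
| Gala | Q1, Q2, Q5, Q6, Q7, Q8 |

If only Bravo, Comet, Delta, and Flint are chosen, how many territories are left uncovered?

1

Union of Bravo, Comet, Delta, Flint = {Q0, Q1, Q2, Q3, Q4, Q5, Q6, Q7}.
Not covered: Q8 — 1 territory.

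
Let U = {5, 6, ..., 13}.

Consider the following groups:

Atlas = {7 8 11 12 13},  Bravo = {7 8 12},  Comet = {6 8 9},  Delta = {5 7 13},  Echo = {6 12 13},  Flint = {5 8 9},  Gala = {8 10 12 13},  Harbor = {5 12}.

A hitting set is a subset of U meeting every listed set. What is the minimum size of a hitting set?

H = {5, 9, 12} meets every group (each contains at least one member of H), and |H| = 3.
No choice of 2 items meets every group, so 3 is the minimum.

3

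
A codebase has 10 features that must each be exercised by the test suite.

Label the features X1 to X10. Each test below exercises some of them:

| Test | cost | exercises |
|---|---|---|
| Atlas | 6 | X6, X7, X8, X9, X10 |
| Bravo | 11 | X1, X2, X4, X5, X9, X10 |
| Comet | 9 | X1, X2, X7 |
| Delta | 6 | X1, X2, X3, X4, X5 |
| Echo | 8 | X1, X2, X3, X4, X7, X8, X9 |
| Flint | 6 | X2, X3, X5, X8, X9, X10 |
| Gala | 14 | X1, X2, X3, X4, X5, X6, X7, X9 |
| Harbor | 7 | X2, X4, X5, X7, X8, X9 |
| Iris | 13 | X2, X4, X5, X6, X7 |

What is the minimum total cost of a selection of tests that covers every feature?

Atlas, Delta together cover every feature (Atlas ∪ Delta = {X1, X2, X3, X4, X5, X6, X7, X8, X9, X10}); total cost 6 + 6 = 12.
The greedy pick Flint, Echo, Atlas costs 20; no covering selection beats 12.

12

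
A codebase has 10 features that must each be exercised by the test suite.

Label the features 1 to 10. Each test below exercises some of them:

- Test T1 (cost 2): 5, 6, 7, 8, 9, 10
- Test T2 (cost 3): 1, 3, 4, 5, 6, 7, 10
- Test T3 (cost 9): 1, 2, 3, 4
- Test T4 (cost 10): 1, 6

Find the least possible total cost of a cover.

T1, T3 together cover every feature (T1 ∪ T3 = {1, 2, 3, 4, 5, 6, 7, 8, 9, 10}); total cost 2 + 9 = 11.
The greedy pick T1, T2, T3 costs 14; no covering selection beats 11.

11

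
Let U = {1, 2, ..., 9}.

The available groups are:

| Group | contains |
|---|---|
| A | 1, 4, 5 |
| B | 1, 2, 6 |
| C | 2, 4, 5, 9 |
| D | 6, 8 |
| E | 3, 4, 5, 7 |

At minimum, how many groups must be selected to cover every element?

4

A and C and D and E together: A ∪ C ∪ D ∪ E = {1, 2, 3, 4, 5, 6, 7, 8, 9} — every element is covered.
Only C contains 9, so C is forced; the remaining 5 elements need at least 3 more groups (each remaining group adds at most 2) — so at least 4 groups are needed, and 4 is optimal.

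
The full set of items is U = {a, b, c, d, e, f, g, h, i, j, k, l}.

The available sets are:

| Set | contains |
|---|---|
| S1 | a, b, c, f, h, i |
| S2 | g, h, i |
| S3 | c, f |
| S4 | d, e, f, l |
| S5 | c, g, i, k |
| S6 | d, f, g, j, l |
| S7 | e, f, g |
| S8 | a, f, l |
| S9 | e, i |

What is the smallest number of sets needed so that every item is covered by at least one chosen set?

S1 and S4 and S5 and S6 together: S1 ∪ S4 ∪ S5 ∪ S6 = {a, b, c, d, e, f, g, h, i, j, k, l} — every item is covered.
No 3 of the 9 sets cover everything (all 84 combinations miss at least one item), so 4 is optimal.

4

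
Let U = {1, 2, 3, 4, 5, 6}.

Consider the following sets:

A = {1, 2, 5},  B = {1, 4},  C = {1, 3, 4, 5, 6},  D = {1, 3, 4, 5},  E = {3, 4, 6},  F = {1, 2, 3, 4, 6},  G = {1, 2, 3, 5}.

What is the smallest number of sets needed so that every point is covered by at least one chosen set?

D and F together: D ∪ F = {1, 2, 3, 4, 5, 6} — every point is covered.
No single set has all 6 points (the largest, C, has 5), so 2 is optimal.

2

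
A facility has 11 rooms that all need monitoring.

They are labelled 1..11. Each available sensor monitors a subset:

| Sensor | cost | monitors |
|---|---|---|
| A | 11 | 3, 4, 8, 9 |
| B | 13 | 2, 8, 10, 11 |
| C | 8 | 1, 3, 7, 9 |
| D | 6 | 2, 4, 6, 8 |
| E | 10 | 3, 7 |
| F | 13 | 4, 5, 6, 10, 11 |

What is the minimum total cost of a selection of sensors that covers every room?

27

C, D, F together cover every room (C ∪ D ∪ F = {1, 2, 3, 4, 5, 6, 7, 8, 9, 10, 11}); total cost 8 + 6 + 13 = 27.
No covering selection has total cost below 27.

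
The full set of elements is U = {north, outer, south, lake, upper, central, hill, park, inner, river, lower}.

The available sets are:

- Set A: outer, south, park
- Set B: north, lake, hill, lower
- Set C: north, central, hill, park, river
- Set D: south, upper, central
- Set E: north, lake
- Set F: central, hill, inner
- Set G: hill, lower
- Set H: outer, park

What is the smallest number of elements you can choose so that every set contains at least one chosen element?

4

Take T = {north, central, hill, park}. Each listed set contains at least one of these, so T is a hitting set of size 4.
The sets D, E, G, H are pairwise disjoint, so any hitting set needs a separate element for each — at least 4. Hence 4 is optimal.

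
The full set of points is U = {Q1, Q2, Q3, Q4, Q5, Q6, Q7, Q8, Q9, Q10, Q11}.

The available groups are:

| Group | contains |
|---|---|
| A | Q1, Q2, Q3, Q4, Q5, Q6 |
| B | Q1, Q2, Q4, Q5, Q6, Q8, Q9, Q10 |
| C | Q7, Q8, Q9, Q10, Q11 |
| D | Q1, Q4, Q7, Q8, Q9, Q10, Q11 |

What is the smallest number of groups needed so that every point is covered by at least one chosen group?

2

Take {A, C}. Their union is {Q1, Q2, Q3, Q4, Q5, Q6, Q7, Q8, Q9, Q10, Q11}, which is all 11 points.
No single group has all 11 points (the largest, B, has 8), so 2 is optimal.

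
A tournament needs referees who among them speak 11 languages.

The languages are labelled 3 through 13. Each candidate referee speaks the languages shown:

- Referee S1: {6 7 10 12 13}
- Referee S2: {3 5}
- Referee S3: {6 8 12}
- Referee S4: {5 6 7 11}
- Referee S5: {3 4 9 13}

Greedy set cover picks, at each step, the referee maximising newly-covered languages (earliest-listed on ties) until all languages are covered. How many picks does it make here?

Greedy: pick S1 (covers 5 new) → pick S5 (covers 3 new) → pick S4 (covers 2 new) → pick S3 (covers 1 new). Total picks: 4.

4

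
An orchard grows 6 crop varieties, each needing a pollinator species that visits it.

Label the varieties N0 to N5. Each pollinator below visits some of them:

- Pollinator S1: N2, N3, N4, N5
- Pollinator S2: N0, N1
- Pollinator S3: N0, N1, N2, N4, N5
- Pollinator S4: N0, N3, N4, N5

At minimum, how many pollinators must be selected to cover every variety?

2

Take {S1, S2}. Their union is {N0, N1, N2, N3, N4, N5}, which is all 6 varieties.
No single pollinator has all 6 varieties (the largest, S3, has 5), so 2 is optimal.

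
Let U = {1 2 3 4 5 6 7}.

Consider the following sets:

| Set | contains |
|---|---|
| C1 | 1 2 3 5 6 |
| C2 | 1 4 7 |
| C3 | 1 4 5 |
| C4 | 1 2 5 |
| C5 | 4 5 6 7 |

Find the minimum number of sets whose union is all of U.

2

C1 and C2 cover everything between them: the union {1, 2, 3, 4, 5, 6, 7} is all of U.
No single set has all 7 elements (the largest, C1, has 5), so 2 is optimal.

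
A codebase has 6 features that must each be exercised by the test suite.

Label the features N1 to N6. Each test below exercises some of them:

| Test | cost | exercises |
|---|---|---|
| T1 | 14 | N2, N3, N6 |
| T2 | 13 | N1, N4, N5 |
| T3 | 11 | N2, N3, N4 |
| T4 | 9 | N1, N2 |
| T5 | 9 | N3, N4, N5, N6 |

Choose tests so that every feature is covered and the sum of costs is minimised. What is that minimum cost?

T4, T5 together cover every feature (T4 ∪ T5 = {N1, N2, N3, N4, N5, N6}); total cost 9 + 9 = 18.
No covering selection has total cost below 18.

18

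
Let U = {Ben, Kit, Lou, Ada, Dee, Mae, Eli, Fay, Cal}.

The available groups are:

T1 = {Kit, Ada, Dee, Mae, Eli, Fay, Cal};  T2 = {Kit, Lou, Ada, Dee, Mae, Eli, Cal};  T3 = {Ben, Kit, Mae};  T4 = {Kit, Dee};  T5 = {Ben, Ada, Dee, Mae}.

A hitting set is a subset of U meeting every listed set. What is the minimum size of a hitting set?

Take H = {Ben, Kit}. Each listed group contains at least one of these, so H is a hitting set of size 2.
No single point lies in every group, so at least 2 are needed and 2 is optimal.

2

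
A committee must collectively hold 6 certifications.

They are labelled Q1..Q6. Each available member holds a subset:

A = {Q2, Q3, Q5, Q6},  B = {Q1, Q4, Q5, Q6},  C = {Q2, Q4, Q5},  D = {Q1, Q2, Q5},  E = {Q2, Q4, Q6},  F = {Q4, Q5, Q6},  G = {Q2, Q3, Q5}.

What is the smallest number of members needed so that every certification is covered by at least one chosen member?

2

B and G together: B ∪ G = {Q1, Q2, Q3, Q4, Q5, Q6} — every certification is covered.
No single member has all 6 certifications (the largest, A, has 4), so 2 is optimal.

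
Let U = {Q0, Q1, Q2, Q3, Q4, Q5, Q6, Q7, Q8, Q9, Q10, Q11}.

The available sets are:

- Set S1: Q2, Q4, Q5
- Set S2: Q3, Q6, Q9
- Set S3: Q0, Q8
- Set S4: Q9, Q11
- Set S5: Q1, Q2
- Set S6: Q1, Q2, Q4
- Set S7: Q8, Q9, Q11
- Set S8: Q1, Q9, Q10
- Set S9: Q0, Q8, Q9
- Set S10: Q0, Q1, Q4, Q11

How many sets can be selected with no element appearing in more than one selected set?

S3, S4, S6 are pairwise disjoint (S3={Q0,Q8}; S4={Q9,Q11}; S6={Q1,Q2,Q4}).
Every remaining set overlaps one of these, and no 4 of the listed sets are pairwise disjoint, so 3 is the maximum.

3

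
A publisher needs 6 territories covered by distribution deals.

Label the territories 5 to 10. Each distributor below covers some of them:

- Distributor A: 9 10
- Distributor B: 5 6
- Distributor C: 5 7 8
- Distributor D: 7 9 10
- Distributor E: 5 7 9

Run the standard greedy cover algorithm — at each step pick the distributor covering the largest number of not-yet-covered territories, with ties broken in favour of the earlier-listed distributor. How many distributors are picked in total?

Greedy: pick C (covers 3 new) → pick A (covers 2 new) → pick B (covers 1 new). Total picks: 3.

3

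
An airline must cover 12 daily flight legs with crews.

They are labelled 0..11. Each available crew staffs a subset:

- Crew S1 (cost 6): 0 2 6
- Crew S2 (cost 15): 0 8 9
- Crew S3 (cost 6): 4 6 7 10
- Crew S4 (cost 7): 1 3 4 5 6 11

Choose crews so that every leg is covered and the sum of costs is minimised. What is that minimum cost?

34

S1, S2, S3, S4 together cover every leg (S1 ∪ S2 ∪ S3 ∪ S4 = {0, 1, 2, 3, 4, 5, 6, 7, 8, 9, 10, 11}); total cost 6 + 15 + 6 + 7 = 34.
No covering selection has total cost below 34.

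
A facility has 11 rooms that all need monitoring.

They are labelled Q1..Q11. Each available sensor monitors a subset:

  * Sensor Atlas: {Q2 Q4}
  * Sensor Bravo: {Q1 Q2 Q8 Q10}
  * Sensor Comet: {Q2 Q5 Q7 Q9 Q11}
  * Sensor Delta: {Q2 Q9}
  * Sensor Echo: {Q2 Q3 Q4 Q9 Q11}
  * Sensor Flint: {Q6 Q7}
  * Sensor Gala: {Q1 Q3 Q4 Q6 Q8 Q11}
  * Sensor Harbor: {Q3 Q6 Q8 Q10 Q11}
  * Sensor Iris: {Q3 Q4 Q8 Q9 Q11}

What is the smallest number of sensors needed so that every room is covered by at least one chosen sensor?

3

Comet and Gala and Harbor together: Comet ∪ Gala ∪ Harbor = {Q1, Q2, Q3, Q4, Q5, Q6, Q7, Q8, Q9, Q10, Q11} — every room is covered.
Only Comet contains Q5, so Comet is forced; the remaining 6 rooms need at least 2 more sensors (each remaining sensor adds at most 5) — so at least 3 sensors are needed, and 3 is optimal.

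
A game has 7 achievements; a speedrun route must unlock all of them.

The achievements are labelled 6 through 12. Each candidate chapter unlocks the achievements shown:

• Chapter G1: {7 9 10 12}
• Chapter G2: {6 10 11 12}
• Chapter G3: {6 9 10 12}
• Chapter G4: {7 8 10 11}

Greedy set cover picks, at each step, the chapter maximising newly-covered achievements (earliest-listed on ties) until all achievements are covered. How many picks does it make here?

Greedy: pick G1 (covers 4 new) → pick G2 (covers 2 new) → pick G4 (covers 1 new). Total picks: 3.
(The true minimum cover uses only 2 chapters, so greedy is not optimal here.)

3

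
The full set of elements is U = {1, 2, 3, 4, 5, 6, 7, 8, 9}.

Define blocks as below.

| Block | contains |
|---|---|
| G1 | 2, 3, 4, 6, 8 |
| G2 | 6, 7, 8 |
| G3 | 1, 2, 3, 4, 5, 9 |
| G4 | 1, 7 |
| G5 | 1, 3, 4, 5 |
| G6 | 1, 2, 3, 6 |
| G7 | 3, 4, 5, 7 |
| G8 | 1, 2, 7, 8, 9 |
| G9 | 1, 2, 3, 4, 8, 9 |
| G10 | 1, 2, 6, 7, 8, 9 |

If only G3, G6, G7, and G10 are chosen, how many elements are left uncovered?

0

Union of G3, G6, G7, G10 = {1, 2, 3, 4, 5, 6, 7, 8, 9} — that's every element, so 0 are uncovered.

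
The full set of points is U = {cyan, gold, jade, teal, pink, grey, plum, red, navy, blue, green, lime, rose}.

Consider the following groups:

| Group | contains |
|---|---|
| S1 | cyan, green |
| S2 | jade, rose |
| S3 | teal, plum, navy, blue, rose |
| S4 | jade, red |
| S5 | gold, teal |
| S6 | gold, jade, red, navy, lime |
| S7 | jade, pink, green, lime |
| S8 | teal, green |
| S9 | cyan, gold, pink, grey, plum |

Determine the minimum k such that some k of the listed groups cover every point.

4

S3, S4, S7, and S9 cover everything between them: the union {cyan, gold, jade, teal, pink, grey, plum, red, navy, blue, green, lime, rose} is all of U.
No 3 of the 9 groups cover everything (all 84 combinations miss at least one point), so 4 is optimal.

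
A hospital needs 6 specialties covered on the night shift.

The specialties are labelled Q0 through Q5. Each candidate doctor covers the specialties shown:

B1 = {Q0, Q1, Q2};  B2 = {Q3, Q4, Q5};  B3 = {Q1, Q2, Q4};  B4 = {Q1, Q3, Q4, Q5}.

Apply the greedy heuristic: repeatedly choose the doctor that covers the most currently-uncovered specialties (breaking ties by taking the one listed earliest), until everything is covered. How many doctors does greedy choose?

Greedy: pick B4 (covers 4 new) → pick B1 (covers 2 new). Total picks: 2.

2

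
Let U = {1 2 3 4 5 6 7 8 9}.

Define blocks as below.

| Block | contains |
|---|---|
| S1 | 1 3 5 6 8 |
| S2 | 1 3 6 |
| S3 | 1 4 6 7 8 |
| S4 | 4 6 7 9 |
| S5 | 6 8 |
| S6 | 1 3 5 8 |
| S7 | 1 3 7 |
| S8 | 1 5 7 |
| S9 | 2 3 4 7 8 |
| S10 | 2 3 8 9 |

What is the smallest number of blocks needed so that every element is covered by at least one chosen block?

S1 and S9 and S10 together: S1 ∪ S9 ∪ S10 = {1, 2, 3, 4, 5, 6, 7, 8, 9} — every element is covered.
No 2 of the 10 blocks cover everything (all 45 combinations miss at least one element), so 3 is optimal.

3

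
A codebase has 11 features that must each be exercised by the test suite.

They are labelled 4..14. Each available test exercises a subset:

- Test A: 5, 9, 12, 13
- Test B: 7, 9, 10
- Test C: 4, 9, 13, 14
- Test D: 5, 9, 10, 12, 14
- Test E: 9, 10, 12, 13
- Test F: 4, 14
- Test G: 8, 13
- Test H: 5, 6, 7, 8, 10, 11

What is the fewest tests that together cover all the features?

Take {A, C, H}. Their union is {4, 5, 6, 7, 8, 9, 10, 11, 12, 13, 14}, which is all 11 features.
Only H contains 6, so H is forced; the remaining 5 features need at least 2 more tests (each remaining test adds at most 4) — so at least 3 tests are needed, and 3 is optimal.

3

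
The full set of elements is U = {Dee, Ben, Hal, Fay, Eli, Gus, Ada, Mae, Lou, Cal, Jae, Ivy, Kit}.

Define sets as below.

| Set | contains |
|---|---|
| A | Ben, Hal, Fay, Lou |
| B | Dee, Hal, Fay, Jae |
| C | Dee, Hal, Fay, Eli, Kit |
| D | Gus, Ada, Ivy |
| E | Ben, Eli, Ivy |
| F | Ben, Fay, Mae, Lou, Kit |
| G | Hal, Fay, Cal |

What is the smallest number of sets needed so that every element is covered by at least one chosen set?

5

Take {B, D, E, F, G}. Their union is {Dee, Ben, Hal, Fay, Eli, Gus, Ada, Mae, Lou, Cal, Jae, Ivy, Kit}, which is all 13 elements.
No 4 of the 7 sets cover everything (all 35 combinations miss at least one element), so 5 is optimal.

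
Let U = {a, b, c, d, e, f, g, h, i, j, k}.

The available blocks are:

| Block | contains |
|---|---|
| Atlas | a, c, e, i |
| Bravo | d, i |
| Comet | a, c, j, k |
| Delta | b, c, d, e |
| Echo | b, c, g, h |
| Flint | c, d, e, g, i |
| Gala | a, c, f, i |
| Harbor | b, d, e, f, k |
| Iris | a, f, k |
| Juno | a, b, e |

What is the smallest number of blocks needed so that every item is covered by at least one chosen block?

Take {Comet, Echo, Flint, Harbor}. Their union is {a, b, c, d, e, f, g, h, i, j, k}, which is all 11 items.
No 3 of the 10 blocks cover everything (all 120 combinations miss at least one item), so 4 is optimal.

4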